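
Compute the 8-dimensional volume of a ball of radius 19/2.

The n-ball volume is π^(n/2)·r^n/Γ(n/2+1). With n=8, r=19/2: V = 16983563041·π^4/6144 ≈ 2.69263e+08.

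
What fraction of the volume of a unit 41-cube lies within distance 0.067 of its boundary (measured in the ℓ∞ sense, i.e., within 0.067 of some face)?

1 - (1 - 2·0.067)^41 = 1 - 0.866^41 ≈ 0.997257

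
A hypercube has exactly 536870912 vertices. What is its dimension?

2^n = 536870912 ⇒ n = log_2(536870912) = 29.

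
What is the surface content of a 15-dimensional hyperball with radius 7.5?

S_15(7.5) = 2·π^(15/2)·(7.5)^14 / Γ(15/2) = 216243896484375·π^7/64064 ≈ 1.01948e+13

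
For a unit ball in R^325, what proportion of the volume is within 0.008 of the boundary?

V(inner)/V(outer) = ((1-0.008)/1)^325 ≈ 0.0735, so the shell fraction is 0.926499.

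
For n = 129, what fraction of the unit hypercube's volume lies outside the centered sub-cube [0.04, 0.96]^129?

1 - (1 - 2·0.04)^129 = 1 - 0.92^129 ≈ 0.999979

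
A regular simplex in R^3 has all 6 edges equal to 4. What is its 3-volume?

Volume = (√2/12) · 4³ = 7.54247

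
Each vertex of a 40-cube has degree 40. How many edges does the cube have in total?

An n-cube has n·2^(n-1) edges. With n = 40: 40·549755813888 = 21990232555520.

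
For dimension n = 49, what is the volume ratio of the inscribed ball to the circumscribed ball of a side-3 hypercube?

Volume scales as r^n, and r_in/r_out = 1/√49, giving (1/√49)^49 ≈ 3.89221e-42.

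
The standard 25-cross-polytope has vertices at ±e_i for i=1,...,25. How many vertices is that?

Number of vertices = 2n = 50.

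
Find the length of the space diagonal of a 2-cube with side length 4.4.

Diagonal = √2 · 4.4 ≈ 6.22254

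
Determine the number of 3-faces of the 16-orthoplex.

Each 3-face is the convex hull of 4 vertices, one chosen as ±e_i from each of 4 distinct axes: 2^4·C(16,4) = 29120.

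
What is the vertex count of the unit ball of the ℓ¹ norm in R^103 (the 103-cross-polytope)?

An n-cross-polytope has 2n vertices; here n = 103, giving 206.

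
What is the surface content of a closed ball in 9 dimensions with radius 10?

S_9(10) = 2·π^(9/2)·(10)^8 / Γ(9/2) = 640000000·π^4/21 ≈ 2.96866e+09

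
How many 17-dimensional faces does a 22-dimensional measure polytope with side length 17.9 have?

Number of 17-faces = C(22,17) · 2^(22-17) = 26334 · 32 = 842688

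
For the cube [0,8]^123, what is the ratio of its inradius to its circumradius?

r_in / r_out = (8/2) / (8√123/2) = 1/√123 ≈ 0.090167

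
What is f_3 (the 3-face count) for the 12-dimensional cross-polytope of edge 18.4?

An n-cross-polytope has 2^(k+1)·C(n,k+1) k-faces. Here 2^4·C(12,4) = 16·495 = 7920.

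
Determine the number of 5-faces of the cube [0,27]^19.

Choose 5 of 19 axes to span the face (C(19,5) = 11628 ways), then fix each of the remaining 14 coordinates at one of its two extreme values (2^14 = 16384 ways): 11628·16384 = 190513152.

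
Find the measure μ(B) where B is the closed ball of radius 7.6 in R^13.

The n-ball volume is π^(n/2)·r^n/Γ(n/2+1). With n=13, r=7.6: V ≈ 2.56991e+11.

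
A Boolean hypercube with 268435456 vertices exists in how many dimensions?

Since 2^n = 268435456, we have n = 28.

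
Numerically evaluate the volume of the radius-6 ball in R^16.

The n-ball volume is π^(n/2)·r^n/Γ(n/2+1). With n=16, r=6: V = 2448880128·π^8/35 ≈ 6.63894e+11.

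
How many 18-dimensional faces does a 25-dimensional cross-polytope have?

Number of 18-faces = 2^(18+1) · C(25,18+1) = 524288 · 177100 = 92851404800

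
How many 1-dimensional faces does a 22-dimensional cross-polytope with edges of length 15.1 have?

An n-cross-polytope has 2^(k+1)·C(n,k+1) k-faces. Here 2^2·C(22,2) = 4·231 = 924.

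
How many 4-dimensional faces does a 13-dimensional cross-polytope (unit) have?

An n-cross-polytope has 2^(k+1)·C(n,k+1) k-faces. Here 2^5·C(13,5) = 32·1287 = 41184.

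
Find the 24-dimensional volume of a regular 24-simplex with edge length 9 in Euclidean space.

V_24 = √(25) · 9^24 / (24! · 2^(24/2)) ≈ 0.000156937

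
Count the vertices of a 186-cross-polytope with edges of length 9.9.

The vertices are ±e_1, ..., ±e_186, so there are 2·186 = 372.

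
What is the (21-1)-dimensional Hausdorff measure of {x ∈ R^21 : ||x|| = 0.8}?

S = n·V_n(r)/r = 21·V_21(0.8)/0.8 (volume-to-surface relation), giving 0.00337728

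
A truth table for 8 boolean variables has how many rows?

Each vertex is a binary string of length 8, so there are 2^8 = 256.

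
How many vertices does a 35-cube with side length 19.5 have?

The 35-cube has 2^35 = 34359738368 vertices.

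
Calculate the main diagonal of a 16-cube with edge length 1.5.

The space diagonal of an n-cube of side s is s√n. Here 1.5·√16 = 6.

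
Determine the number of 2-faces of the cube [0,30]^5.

Choose 2 of 5 axes to span the face (C(5,2) = 10 ways), then fix each of the remaining 3 coordinates at one of its two extreme values (2^3 = 8 ways): 10·8 = 80.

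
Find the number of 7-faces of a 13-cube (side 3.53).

Choose 7 of 13 axes to span the face (C(13,7) = 1716 ways), then fix each of the remaining 6 coordinates at one of its two extreme values (2^6 = 64 ways): 1716·64 = 109824.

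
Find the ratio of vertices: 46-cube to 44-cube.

The 46-cube has 2^46 = 70368744177664 vertices. The 44-cube has 2^44 = 17592186044416 vertices. Ratio: 70368744177664/17592186044416 = 4.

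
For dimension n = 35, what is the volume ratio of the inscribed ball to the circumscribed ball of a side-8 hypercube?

V_in / V_out = (r_in/r_out)^35 = (1/√35)^35 = 35^(-35/2) ≈ 9.52378e-28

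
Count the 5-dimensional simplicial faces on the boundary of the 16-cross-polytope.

Each 5-face is the convex hull of 6 vertices, one chosen as ±e_i from each of 6 distinct axes: 2^6·C(16,6) = 512512.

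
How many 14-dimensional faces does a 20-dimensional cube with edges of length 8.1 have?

Number of 14-faces = C(20,14) · 2^(20-14) = 38760 · 64 = 2480640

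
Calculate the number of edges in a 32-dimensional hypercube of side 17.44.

The 32-cube has n·2^(n-1) = 32·2^31 = 32·2147483648 = 68719476736 edges.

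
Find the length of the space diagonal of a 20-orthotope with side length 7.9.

d = √(7.9² + 7.9² + ... + 7.9²) [20 terms] = √(20·7.9²) = 7.9√20 ≈ 35.3299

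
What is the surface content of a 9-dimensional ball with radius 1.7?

S = n·V_n(r)/r = 9·V_9(1.7)/1.7 (volume-to-surface relation), giving 2070.86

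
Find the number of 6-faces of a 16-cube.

Number of 6-faces = C(16,6) · 2^(16-6) = 8008 · 1024 = 8200192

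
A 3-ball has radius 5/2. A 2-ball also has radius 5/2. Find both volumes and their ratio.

V_3(2.5) ≈ 65.4498. V_2(2.5) ≈ 19.635. Ratio V_3/V_2 ≈ 3.333.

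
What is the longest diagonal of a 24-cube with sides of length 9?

||(9,9,...,9)|| = √(24)·9 ≈ 44.0908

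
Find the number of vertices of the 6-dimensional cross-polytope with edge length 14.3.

The vertices are ±e_1, ..., ±e_6, so there are 2·6 = 12.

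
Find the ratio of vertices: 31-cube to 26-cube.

The 31-cube has 2^31 = 2147483648 vertices. The 26-cube has 2^26 = 67108864 vertices. Ratio: 2147483648/67108864 = 32.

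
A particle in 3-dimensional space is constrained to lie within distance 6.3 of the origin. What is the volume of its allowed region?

The n-ball volume is π^(n/2)·r^n/Γ(n/2+1). With n=3, r=6.3: V ≈ 1047.39.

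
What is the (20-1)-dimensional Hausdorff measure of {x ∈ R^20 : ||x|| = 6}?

S_20(6) = 2·π^(20/2)·(6)^19 / Γ(20/2) = 117546246144·π^10/35 ≈ 3.14514e+14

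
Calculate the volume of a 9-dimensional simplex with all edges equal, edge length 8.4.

V = (8.4^9 / 9!) · √((9+1) / 2^9) ≈ 80.1891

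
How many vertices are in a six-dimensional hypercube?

Number of 0-faces = C(6,0) · 2^(6-0) = 1 · 64 = 64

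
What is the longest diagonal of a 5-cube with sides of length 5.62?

Diagonal = √5 · 5.62 ≈ 12.5667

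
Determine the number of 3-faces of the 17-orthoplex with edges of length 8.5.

Each 3-face is the convex hull of 4 vertices, one chosen as ±e_i from each of 4 distinct axes: 2^4·C(17,4) = 38080.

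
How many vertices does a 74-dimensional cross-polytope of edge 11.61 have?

The 74-dimensional cross-polytope has 2n = 2·74 = 148 vertices.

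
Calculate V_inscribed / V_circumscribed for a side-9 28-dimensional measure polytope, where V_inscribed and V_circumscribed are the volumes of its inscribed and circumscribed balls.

V_in/V_out = n^(-n/2) = 28^(-28/2) ≈ 5.49272e-21.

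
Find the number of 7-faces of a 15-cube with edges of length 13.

Choose 7 of 15 axes to span the face (C(15,7) = 6435 ways), then fix each of the remaining 8 coordinates at one of its two extreme values (2^8 = 256 ways): 6435·256 = 1647360.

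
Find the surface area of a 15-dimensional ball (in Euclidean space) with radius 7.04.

|∂B_15(7.04)| ≈ 4.2028e+12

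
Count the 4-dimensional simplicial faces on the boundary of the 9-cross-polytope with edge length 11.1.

Each 4-face is the convex hull of 5 vertices, one chosen as ±e_i from each of 5 distinct axes: 2^5·C(9,5) = 4032.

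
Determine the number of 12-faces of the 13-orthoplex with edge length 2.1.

An n-cross-polytope has 2^(k+1)·C(n,k+1) k-faces. Here 2^13·C(13,13) = 8192·1 = 8192.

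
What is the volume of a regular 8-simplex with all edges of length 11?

V = (11^8 / 8!) · √((8+1) / 2^8) ≈ 996.833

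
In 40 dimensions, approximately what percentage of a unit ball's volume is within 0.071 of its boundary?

1 - (1-0.071)^40 ≈ 0.947443 ≈ 94.74%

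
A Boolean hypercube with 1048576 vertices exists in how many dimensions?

The n-cube has 2^n vertices, and 1048576 = 2^20, so n = 20.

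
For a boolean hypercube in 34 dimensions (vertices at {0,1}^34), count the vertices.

Number of vertices = 2^34 = 17179869184.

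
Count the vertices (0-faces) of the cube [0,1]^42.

The 42-cube has 2^42 = 4398046511104 vertices.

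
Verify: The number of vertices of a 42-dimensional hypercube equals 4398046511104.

True. The 42-cube has 2^42 = 4398046511104 vertices.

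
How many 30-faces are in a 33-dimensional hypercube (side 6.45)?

An n-cube has C(n,k)·2^(n-k) k-faces. Here C(33,30)·2^3 = 5456·8 = 43648.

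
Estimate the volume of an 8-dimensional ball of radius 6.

Volume = π^{8/2}·(6)^8/Γ(5) = 69984·π^4 ≈ 6.81708e+06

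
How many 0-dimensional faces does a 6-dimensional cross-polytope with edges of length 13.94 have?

An n-cross-polytope has 2^(k+1)·C(n,k+1) k-faces. Here 2^1·C(6,1) = 2·6 = 12.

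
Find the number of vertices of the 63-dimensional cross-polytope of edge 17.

The vertices are ±e_1, ..., ±e_63, so there are 2·63 = 126.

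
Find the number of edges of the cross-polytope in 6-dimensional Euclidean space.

Number of 1-faces = 2^(1+1) · C(6,1+1) = 4 · 15 = 60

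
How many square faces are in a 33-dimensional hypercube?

Choose 2 of 33 axes to span the face (C(33,2) = 528 ways), then fix each of the remaining 31 coordinates at one of its two extreme values (2^31 = 2147483648 ways): 528·2147483648 = 1133871366144.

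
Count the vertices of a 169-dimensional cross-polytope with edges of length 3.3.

Number of vertices = 2n = 338.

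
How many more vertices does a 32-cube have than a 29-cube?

The 32-cube has 2^32 = 4294967296 vertices. The 29-cube has 2^29 = 536870912 vertices. Difference: 4294967296 - 536870912 = 3758096384.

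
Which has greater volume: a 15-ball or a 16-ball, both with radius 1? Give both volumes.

V_15(1) ≈ 0.381443. V_16(1) ≈ 0.235331. The 15-ball is larger.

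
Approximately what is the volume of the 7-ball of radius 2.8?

V_7(2.8) = π^(7/2) · (2.8)^7 / Γ(7/2 + 1) ≈ 6375.09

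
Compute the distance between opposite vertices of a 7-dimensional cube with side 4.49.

||(4.49,4.49,...,4.49)|| = √(7)·4.49 ≈ 11.8794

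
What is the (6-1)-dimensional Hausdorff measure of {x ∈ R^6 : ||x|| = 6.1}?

S_6(6.1) = 2·π^(6/2)·(6.1)^5 / Γ(6/2) ≈ 261878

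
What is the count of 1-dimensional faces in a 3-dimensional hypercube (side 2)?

Choose 1 of 3 axes to span the face (C(3,1) = 3 ways), then fix each of the remaining 2 coordinates at one of its two extreme values (2^2 = 4 ways): 3·4 = 12.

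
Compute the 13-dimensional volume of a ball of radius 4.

V = 8589934592·π^6/135135 ≈ 6.11113e+07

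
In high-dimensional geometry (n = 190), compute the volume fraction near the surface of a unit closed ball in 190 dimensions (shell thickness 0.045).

1 - (1-0.045)^190 ≈ 0.999841 ≈ 99.9841%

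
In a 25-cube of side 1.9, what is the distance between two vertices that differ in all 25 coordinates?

Diagonal = √25 · 1.9 = 9.5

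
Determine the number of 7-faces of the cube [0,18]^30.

f_7(30-cube) = (30 choose 7) · 2^23 = 17077528166400.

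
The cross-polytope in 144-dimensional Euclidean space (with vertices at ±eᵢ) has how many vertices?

The 144-dimensional cross-polytope has 2n = 2·144 = 288 vertices.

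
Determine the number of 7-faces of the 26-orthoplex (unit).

Number of 7-faces = 2^(7+1) · C(26,7+1) = 256 · 1562275 = 399942400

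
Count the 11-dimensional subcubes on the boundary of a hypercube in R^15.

An n-cube has C(n,k)·2^(n-k) k-faces. Here C(15,11)·2^4 = 1365·16 = 21840.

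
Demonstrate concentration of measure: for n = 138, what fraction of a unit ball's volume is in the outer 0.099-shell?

1 - (1-0.099)^138 ≈ 0.999999435 ≈ 99.999944%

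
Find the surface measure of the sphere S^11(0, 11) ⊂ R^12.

|∂B_12(11)| = 285311670611·π^6/60 ≈ 4.57159e+12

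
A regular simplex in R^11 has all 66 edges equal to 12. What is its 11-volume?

For a regular n-simplex with edge a, V = (a^n / n!)·√((n+1)/2^n). With a=12, n=11: V ≈ 1424.83.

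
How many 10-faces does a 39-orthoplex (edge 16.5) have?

An n-cross-polytope has 2^(k+1)·C(n,k+1) k-faces. Here 2^11·C(39,11) = 2048·1676056044 = 3432562778112.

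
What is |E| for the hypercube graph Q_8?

Number of 1-faces = C(8,1)·2^(8-1) = 8·128 = 1024.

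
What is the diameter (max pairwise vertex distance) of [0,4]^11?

Diagonal = √11 · 4 ≈ 13.2665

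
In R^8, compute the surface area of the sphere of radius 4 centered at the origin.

|∂B_8(4)| = 16384·π^4/3 ≈ 531984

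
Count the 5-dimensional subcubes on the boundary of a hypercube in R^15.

Choose 5 of 15 axes to span the face (C(15,5) = 3003 ways), then fix each of the remaining 10 coordinates at one of its two extreme values (2^10 = 1024 ways): 3003·1024 = 3075072.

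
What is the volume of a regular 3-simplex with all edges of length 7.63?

Volume = (√2/12) · 7.63³ = 52.3489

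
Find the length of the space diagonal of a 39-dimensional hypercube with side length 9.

The space diagonal of an n-cube of side s is s√n. Here 9·√39 ≈ 56.205.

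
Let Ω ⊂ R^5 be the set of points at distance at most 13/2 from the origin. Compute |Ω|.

V = 371293·π^2/60 ≈ 61075.3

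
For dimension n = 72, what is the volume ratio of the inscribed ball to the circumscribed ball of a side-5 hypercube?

V_in / V_out = (r_in/r_out)^72 = (1/√72)^72 = 72^(-72/2) ≈ 1.36782e-67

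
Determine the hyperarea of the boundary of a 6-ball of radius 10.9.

|∂B_6(10.9)| ≈ 4.7707e+06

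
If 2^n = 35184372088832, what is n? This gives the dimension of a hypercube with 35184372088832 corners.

2^n = 35184372088832 ⇒ n = log_2(35184372088832) = 45.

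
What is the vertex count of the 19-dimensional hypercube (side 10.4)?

An n-cube has 2^n vertices; for n = 19 that is 2^19 = 524288.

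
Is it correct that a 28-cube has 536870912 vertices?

False. The 28-cube has 2^28 = 268435456 vertices.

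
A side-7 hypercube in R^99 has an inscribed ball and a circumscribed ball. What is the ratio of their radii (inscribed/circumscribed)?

For an n-cube of any side s, the inradius is s/2 and the circumradius is s√n/2, so the ratio is 1/√99 ≈ 0.100504.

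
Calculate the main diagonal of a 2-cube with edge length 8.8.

Diagonal = √2 · 8.8 ≈ 12.4451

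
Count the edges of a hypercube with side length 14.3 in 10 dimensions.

Each of the 2^10 = 1024 vertices has degree 10; total edges = 10·2^10/2 = 5120.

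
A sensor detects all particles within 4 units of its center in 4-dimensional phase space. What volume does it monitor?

V = 128·π^2 ≈ 1263.31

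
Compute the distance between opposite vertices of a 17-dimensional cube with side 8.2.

d = √(8.2² + 8.2² + ... + 8.2²) [17 terms] = √(17·8.2²) = 8.2√17 ≈ 33.8095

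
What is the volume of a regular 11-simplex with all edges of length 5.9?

For a regular n-simplex with edge a, V = (a^n / n!)·√((n+1)/2^n). With a=5.9, n=11: V ≈ 0.578285.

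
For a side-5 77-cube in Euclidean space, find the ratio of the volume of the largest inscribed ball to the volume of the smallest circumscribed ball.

Volume scales as r^n, and r_in/r_out = 1/√77, giving (1/√77)^77 ≈ 2.34481e-73.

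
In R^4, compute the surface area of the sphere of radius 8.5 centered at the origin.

S_4(8.5) = 2·π^(4/2)·(8.5)^3 / Γ(4/2) = 4913·π^2/4 ≈ 12122.3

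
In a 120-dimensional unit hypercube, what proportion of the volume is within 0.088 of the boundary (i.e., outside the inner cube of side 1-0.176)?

Shell fraction = 1 - (1-0.176)^120 ≈ 1 - 8.152e-11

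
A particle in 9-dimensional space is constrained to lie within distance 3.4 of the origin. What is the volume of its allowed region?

The n-ball volume is π^(n/2)·r^n/Γ(n/2+1). With n=9, r=3.4: V ≈ 200276.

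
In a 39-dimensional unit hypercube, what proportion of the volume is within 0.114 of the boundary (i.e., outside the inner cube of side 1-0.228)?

1 - (1 - 2·0.114)^39 = 1 - 0.772^39 ≈ 0.999959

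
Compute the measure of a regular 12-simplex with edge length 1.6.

Volume = 1.6^12 · √(13/2^12) / 12! ≈ 3.31051e-08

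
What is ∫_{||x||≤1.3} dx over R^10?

Volume = π^{10/2}·(1.3)^10/Γ(6) ≈ 35.1562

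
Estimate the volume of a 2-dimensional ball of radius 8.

Volume = π^{2/2}·(8)^2/Γ(2) = 64·π ≈ 201.062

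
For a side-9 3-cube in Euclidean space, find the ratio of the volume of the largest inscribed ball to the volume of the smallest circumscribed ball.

V_in/V_out = n^(-n/2) = 3^(-3/2) ≈ 0.19245.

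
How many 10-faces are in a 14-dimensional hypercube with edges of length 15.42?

An n-cube has C(n,k)·2^(n-k) k-faces. Here C(14,10)·2^4 = 1001·16 = 16016.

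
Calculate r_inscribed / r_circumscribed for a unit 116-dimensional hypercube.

r_in / r_out = (1/2) / (1√116/2) = 1/√116 ≈ 0.0928477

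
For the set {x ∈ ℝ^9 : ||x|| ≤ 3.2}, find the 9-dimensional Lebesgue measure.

V_9(3.2) = π^(9/2) · (3.2)^9 / Γ(9/2 + 1) ≈ 116056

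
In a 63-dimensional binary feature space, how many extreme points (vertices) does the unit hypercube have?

The 63-cube has 2^63 = 9223372036854775808 vertices.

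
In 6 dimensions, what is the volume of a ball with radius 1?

V = π^3/6 ≈ 5.16771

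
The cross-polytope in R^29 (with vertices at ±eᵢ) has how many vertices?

Number of vertices = 2n = 58.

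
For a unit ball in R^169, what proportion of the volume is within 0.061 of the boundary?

1 - (1-0.061)^169 ≈ 0.999976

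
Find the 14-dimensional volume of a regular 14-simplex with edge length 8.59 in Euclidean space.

V_14 = √(15) · 8.59^14 / (14! · 2^(14/2)) ≈ 4.13363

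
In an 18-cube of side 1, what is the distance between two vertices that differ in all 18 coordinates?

d = √(1² + 1² + ... + 1²) [18 terms] = √(18·1²) = 1√18 ≈ 4.24264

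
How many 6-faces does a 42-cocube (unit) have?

Number of 6-faces = 2^(6+1) · C(42,6+1) = 128 · 26978328 = 3453225984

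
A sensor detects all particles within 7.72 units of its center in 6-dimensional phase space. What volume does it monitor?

Volume = π^{6/2}·(7.72)^6/Γ(4) ≈ 1.09396e+06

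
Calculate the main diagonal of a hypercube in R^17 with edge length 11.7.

The space diagonal of an n-cube of side s is s√n. Here 11.7·√17 ≈ 48.2403.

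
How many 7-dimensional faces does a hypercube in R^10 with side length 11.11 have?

Choose 7 of 10 axes to span the face (C(10,7) = 120 ways), then fix each of the remaining 3 coordinates at one of its two extreme values (2^3 = 8 ways): 120·8 = 960.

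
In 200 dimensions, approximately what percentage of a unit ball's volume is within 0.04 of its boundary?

1 - (1-0.04)^200 ≈ 0.999715 ≈ 99.9715%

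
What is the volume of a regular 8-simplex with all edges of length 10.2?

Volume = 10.2^8 · √(9/2^8) / 8! ≈ 544.856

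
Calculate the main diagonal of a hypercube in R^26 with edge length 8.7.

Diagonal = √26 · 8.7 ≈ 44.3615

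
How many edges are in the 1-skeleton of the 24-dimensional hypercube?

An n-cube has n·2^(n-1) edges. With n = 24: 24·8388608 = 201326592.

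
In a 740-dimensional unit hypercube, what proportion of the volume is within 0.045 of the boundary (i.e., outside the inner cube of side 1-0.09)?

The inner cube has side 1-2·0.045 = 0.91 and volume (0.91)^740 ≈ 4.905e-31, so the shell holds 1 - 4.905e-31 of the volume.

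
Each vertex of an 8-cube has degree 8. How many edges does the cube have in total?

Number of 1-faces = C(8,1)·2^(8-1) = 8·128 = 1024.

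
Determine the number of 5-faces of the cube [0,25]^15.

Number of 5-faces = C(15,5) · 2^(15-5) = 3003 · 1024 = 3075072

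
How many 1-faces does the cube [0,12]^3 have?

An n-cube has n·2^(n-1) edges. With n = 3: 3·4 = 12.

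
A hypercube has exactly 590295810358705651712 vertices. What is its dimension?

n = log_2(590295810358705651712) = 69.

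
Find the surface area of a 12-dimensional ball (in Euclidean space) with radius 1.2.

The surface area of an n-ball is 2π^(n/2) r^(n-1) / Γ(n/2). For n=12, r=1.2: 119.053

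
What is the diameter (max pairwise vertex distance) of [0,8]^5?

d = √(8² + 8² + ... + 8²) [5 terms] = √(5·8²) = 8√5 ≈ 17.8885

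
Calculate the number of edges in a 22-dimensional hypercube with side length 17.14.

Each of the 2^22 = 4194304 vertices has degree 22; total edges = 22·2^22/2 = 46137344.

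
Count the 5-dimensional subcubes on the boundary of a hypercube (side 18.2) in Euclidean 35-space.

Number of 5-faces = C(35,5) · 2^(35-5) = 324632 · 1073741824 = 348570955808768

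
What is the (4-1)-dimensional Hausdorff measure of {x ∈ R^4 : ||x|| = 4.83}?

|∂B_4(4.83)| ≈ 2224.19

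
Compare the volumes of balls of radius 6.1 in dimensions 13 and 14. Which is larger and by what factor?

V_13(6.1) ≈ 1.47445e+10, V_14(6.1) ≈ 5.91884e+10. The 14-ball is larger by a factor of 4.014.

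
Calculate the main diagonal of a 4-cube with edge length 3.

d = √(3² + 3² + ... + 3²) [4 terms] = √(4·3²) = 3√4 = 6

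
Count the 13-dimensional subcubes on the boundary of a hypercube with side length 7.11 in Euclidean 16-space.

An n-cube has C(n,k)·2^(n-k) k-faces. Here C(16,13)·2^3 = 560·8 = 4480.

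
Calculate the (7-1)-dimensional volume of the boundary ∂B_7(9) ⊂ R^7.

S_7(9) = 2·π^(7/2)·(9)^6 / Γ(7/2) = 2834352·π^3/5 ≈ 1.75765e+07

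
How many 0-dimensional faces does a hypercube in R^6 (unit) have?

f_0(6-cube) = (6 choose 0) · 2^6 = 64.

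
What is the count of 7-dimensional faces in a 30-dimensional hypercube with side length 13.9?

An n-cube has C(n,k)·2^(n-k) k-faces. Here C(30,7)·2^23 = 2035800·8388608 = 17077528166400.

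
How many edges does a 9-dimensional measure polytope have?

Each of the 2^9 = 512 vertices has degree 9; total edges = 9·2^9/2 = 2304.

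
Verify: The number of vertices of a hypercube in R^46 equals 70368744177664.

True. The 46-cube has 2^46 = 70368744177664 vertices.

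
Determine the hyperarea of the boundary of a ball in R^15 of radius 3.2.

S = n·V_n(r)/r = 15·V_15(3.2)/3.2 (volume-to-surface relation), giving 6.75493e+07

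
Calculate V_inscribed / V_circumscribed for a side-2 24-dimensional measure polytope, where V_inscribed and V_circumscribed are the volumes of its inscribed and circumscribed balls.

V_in / V_out = (r_in/r_out)^24 = (1/√24)^24 = 24^(-24/2) ≈ 2.7382e-17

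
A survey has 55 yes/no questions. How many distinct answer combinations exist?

Each vertex is a binary string of length 55, so there are 2^55 = 36028797018963968.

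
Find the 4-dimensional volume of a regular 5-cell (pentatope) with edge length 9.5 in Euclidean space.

V = (9.5^4 / 4!) · √((4+1) / 2^4) ≈ 189.718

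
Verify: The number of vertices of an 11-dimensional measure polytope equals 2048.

True. The 11-cube has 2^11 = 2048 vertices.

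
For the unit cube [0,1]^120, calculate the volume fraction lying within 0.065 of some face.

The inner cube has side 1-2·0.065 = 0.87 and volume (0.87)^120 ≈ 5.525e-08, so the shell holds 0.9999999448 of the volume.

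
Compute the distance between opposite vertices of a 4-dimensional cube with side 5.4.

The space diagonal of an n-cube of side s is s√n. Here 5.4·√4 = 10.8.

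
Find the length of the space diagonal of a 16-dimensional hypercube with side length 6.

The space diagonal of an n-cube of side s is s√n. Here 6·√16 = 24.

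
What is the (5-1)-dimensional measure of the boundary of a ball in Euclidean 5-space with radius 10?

|∂B_5(10)| = 80000·π^2/3 ≈ 263189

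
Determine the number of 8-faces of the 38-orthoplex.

Number of 8-faces = 2^(8+1) · C(38,8+1) = 512 · 163011640 = 83461959680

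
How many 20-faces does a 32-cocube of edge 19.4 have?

Each 20-face is the convex hull of 21 vertices, one chosen as ±e_i from each of 21 distinct axes: 2^21·C(32,21) = 270583946280960.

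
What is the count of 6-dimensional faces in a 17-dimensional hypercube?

Choose 6 of 17 axes to span the face (C(17,6) = 12376 ways), then fix each of the remaining 11 coordinates at one of its two extreme values (2^11 = 2048 ways): 12376·2048 = 25346048.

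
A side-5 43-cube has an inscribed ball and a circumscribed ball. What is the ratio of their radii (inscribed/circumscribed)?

For an n-cube of any side s, the inradius is s/2 and the circumradius is s√n/2, so the ratio is 1/√43 ≈ 0.152499.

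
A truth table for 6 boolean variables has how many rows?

The 6-cube has 2^6 = 64 vertices.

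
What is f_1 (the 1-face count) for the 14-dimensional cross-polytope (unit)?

Each 1-face is the convex hull of 2 vertices, one chosen as ±e_i from each of 2 distinct axes: 2^2·C(14,2) = 364.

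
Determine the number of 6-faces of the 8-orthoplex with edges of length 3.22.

Number of 6-faces = 2^(6+1) · C(8,6+1) = 128 · 8 = 1024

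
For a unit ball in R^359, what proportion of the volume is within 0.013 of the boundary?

Shell fraction = 1 - (1-0.013)^359 ≈ 0.990883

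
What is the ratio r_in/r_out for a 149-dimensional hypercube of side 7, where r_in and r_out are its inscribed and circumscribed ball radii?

r_in = 7/2 (half the side); r_out = 7√149/2 (half the diagonal). Ratio = 1/√149 ≈ 0.0819232.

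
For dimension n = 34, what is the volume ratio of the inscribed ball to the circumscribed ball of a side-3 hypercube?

V_in / V_out = (r_in/r_out)^34 = (1/√34)^34 = 34^(-34/2) ≈ 9.22271e-27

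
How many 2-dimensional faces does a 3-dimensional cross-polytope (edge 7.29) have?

Number of 2-faces = 2^(2+1) · C(3,2+1) = 8 · 1 = 8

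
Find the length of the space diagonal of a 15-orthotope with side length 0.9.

||(0.9,0.9,...,0.9)|| = √(15)·0.9 ≈ 3.48569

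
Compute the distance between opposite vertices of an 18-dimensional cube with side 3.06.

The space diagonal of an n-cube of side s is s√n. Here 3.06·√18 ≈ 12.9825.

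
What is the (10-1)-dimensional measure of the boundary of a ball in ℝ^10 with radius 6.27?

The surface area of an n-ball is 2π^(n/2) r^(n-1) / Γ(n/2). For n=10, r=6.27: 3.81923e+08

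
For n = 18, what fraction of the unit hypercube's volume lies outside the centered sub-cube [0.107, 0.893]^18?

Shell fraction = 1 - (1-0.214)^18 ≈ 0.98689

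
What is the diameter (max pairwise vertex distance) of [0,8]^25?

||(8,8,...,8)|| = √(25)·8 = 40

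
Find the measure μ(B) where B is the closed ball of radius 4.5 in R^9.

The n-ball volume is π^(n/2)·r^n/Γ(n/2+1). With n=9, r=4.5: V = 14348907·π^4/560 ≈ 2.49592e+06.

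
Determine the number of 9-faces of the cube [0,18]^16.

An n-cube has C(n,k)·2^(n-k) k-faces. Here C(16,9)·2^7 = 11440·128 = 1464320.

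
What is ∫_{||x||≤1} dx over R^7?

The n-ball volume is π^(n/2)·r^n/Γ(n/2+1). With n=7, r=1: V = 16·π^3/105 ≈ 4.72477.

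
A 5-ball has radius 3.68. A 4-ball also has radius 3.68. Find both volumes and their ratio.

V_5(3.68) ≈ 3552.53. V_4(3.68) ≈ 905.026. Ratio V_5/V_4 ≈ 3.925.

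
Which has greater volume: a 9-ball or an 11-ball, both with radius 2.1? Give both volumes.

V_9(2.1) ≈ 2619.94. V_11(2.1) ≈ 6599.59. The 11-ball is larger.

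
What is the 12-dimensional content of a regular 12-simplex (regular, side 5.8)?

Volume = 5.8^12 · √(13/2^12) / 12! ≈ 0.170448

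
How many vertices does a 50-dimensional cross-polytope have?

The vertices are ±e_1, ..., ±e_50, so there are 2·50 = 100.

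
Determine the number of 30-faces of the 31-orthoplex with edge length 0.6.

Each 30-face is the convex hull of 31 vertices, one chosen as ±e_i from each of 31 distinct axes: 2^31·C(31,31) = 2147483648.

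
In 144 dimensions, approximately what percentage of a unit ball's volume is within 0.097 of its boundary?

1 - (1-0.097)^144 ≈ 0.9999995841 ≈ 99.999958%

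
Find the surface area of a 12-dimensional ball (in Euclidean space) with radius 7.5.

|∂B_12(7.5)| = 576650390625·π^6/8192 ≈ 6.7674e+10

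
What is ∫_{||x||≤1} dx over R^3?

V_3(1) = π^(3/2) · (1)^3 / Γ(3/2 + 1) = 4·π/3 ≈ 4.18879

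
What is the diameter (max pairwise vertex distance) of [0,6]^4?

The space diagonal of an n-cube of side s is s√n. Here 6·√4 = 12.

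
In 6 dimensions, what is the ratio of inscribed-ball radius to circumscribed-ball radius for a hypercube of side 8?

Ratio = (s/2)/(s√6/2) = 6^(-1/2) ≈ 0.408248.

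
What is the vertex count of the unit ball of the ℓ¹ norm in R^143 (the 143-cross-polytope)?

The 143-dimensional cross-polytope has 2n = 2·143 = 286 vertices.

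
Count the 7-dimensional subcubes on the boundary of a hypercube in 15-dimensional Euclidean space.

An n-cube has C(n,k)·2^(n-k) k-faces. Here C(15,7)·2^8 = 6435·256 = 1647360.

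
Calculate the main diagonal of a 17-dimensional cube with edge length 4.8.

||(4.8,4.8,...,4.8)|| = √(17)·4.8 ≈ 19.7909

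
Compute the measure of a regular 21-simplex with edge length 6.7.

For a regular n-simplex with edge a, V = (a^n / n!)·√((n+1)/2^n). With a=6.7, n=21: V ≈ 1.41131e-05.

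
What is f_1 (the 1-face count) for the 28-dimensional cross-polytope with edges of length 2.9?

Each 1-face is the convex hull of 2 vertices, one chosen as ±e_i from each of 2 distinct axes: 2^2·C(28,2) = 1512.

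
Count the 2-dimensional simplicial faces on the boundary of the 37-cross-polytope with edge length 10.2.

f_2(37-orthoplex) = 2^3 · (37 choose 3) = 62160.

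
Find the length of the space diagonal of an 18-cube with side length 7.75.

The space diagonal of an n-cube of side s is s√n. Here 7.75·√18 ≈ 32.8805.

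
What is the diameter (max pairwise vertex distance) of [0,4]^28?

Diagonal = √28 · 4 ≈ 21.166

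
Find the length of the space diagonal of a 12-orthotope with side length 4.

d = √(4² + 4² + ... + 4²) [12 terms] = √(12·4²) = 4√12 ≈ 13.8564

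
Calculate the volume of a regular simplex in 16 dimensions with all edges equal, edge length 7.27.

V_16 = √(17) · 7.27^16 / (16! · 2^(16/2)) ≈ 0.0468722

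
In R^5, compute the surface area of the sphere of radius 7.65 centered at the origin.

|∂B_5(7.65)| ≈ 90139.3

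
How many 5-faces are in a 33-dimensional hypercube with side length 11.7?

f_5(33-cube) = (33 choose 5) · 2^28 = 63709397385216.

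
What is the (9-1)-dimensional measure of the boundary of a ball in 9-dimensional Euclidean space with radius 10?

S_9(10) = 2·π^(9/2)·(10)^8 / Γ(9/2) = 640000000·π^4/21 ≈ 2.96866e+09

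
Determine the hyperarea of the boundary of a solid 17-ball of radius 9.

S_17(9) = 2·π^(17/2)·(9)^16 / Γ(17/2) = 11712917736940032·π^8/25025 ≈ 4.44109e+15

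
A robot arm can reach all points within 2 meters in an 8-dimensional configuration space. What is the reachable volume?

The n-ball volume is π^(n/2)·r^n/Γ(n/2+1). With n=8, r=2: V = 32·π^4/3 ≈ 1039.03.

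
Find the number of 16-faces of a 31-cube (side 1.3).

f_16(31-cube) = (31 choose 16) · 2^15 = 9848101109760.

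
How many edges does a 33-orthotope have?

The 33-cube has n·2^(n-1) = 33·2^32 = 33·4294967296 = 141733920768 edges.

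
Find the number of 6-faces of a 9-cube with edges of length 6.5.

Number of 6-faces = C(9,6) · 2^(9-6) = 84 · 8 = 672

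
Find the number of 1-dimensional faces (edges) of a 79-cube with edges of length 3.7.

Each of the 2^79 = 604462909807314587353088 vertices has degree 79; total edges = 79·2^79/2 = 23876284937388926200446976.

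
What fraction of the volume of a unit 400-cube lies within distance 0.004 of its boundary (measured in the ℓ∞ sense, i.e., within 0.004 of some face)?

1 - (1 - 2·0.004)^400 = 1 - 0.992^400 ≈ 0.959759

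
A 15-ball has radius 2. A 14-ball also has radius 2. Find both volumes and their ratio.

V_15(2) ≈ 12499.1. V_14(2) ≈ 9818.35. Ratio V_15/V_14 ≈ 1.273.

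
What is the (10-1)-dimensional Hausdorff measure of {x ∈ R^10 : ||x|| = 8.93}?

S_10(8.93) = 2·π^(10/2)·(8.93)^9 / Γ(10/2) ≈ 9.2094e+09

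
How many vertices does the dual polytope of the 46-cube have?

An n-cross-polytope has 2n vertices; here n = 46, giving 92.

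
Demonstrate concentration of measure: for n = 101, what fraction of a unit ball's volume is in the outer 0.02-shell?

1 - (1-0.02)^101 ≈ 0.870033 ≈ 87.00%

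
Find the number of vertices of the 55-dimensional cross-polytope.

The 55-dimensional cross-polytope has 2n = 2·55 = 110 vertices.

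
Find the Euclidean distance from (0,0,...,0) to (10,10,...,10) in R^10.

The space diagonal of an n-cube of side s is s√n. Here 10·√10 ≈ 31.6228.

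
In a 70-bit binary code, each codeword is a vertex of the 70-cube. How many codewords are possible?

Number of vertices = 2^70 = 1180591620717411303424.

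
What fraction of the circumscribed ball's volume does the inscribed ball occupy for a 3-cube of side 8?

V_in/V_out = n^(-n/2) = 3^(-3/2) ≈ 0.19245.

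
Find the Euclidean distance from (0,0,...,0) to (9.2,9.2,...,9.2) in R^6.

The space diagonal of an n-cube of side s is s√n. Here 9.2·√6 ≈ 22.5353.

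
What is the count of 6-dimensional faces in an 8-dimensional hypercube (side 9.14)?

Number of 6-faces = C(8,6) · 2^(8-6) = 28 · 4 = 112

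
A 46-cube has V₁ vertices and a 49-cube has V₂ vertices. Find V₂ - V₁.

V₁ = 2^46 = 70368744177664. V₂ = 2^49 = 562949953421312. V₂ - V₁ = 492581209243648.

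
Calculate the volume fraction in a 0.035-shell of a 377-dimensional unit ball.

1 - (1-0.035)^377 ≈ 0.9999985318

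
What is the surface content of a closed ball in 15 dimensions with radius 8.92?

|∂B_15(8.92)| ≈ 1.15513e+14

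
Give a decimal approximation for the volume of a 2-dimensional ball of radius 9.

Volume = π^{2/2}·(9)^2/Γ(2) = 81·π ≈ 254.469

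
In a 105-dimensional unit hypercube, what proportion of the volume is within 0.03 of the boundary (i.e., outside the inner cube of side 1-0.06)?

The inner cube has side 1-2·0.03 = 0.94 and volume (0.94)^105 ≈ 0.001508, so the shell holds 0.998492 of the volume.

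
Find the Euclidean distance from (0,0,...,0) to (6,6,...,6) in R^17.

The space diagonal of an n-cube of side s is s√n. Here 6·√17 ≈ 24.7386.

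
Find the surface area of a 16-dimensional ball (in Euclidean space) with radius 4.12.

S_16(4.12) = 2·π^(16/2)·(4.12)^15 / Γ(16/2) ≈ 6.29878e+09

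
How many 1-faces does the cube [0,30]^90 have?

Each of the 2^90 = 1237940039285380274899124224 vertices has degree 90; total edges = 90·2^90/2 = 55707301767842112370460590080.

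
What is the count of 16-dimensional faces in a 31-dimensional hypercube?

f_16(31-cube) = (31 choose 16) · 2^15 = 9848101109760.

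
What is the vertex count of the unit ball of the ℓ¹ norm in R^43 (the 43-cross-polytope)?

The vertices are ±e_1, ..., ±e_43, so there are 2·43 = 86.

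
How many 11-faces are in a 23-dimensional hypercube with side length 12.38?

An n-cube has C(n,k)·2^(n-k) k-faces. Here C(23,11)·2^12 = 1352078·4096 = 5538111488.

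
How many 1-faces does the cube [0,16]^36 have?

The 36-cube has n·2^(n-1) = 36·2^35 = 36·34359738368 = 1236950581248 edges.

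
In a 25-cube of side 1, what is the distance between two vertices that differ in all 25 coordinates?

||(1,1,...,1)|| = √(25)·1 = 5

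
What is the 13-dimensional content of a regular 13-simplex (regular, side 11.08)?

Volume = 11.08^13 · √(14/2^13) / 13! ≈ 251.829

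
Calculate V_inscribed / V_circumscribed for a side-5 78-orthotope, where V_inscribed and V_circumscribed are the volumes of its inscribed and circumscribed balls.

V_in/V_out = n^(-n/2) = 78^(-78/2) ≈ 1.61551e-74.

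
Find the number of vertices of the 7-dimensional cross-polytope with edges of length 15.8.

The vertices are ±e_1, ..., ±e_7, so there are 2·7 = 14.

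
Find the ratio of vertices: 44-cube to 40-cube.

The 44-cube has 2^44 = 17592186044416 vertices. The 40-cube has 2^40 = 1099511627776 vertices. Ratio: 17592186044416/1099511627776 = 16.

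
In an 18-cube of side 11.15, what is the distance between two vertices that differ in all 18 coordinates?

d = √(11.15² + 11.15² + ... + 11.15²) [18 terms] = √(18·11.15²) = 11.15√18 ≈ 47.3054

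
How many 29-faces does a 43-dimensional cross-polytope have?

An n-cross-polytope has 2^(k+1)·C(n,k+1) k-faces. Here 2^30·C(43,30) = 1073741824·36576848168 = 39274091668079378432.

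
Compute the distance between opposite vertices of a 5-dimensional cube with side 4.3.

||(4.3,4.3,...,4.3)|| = √(5)·4.3 ≈ 9.61509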